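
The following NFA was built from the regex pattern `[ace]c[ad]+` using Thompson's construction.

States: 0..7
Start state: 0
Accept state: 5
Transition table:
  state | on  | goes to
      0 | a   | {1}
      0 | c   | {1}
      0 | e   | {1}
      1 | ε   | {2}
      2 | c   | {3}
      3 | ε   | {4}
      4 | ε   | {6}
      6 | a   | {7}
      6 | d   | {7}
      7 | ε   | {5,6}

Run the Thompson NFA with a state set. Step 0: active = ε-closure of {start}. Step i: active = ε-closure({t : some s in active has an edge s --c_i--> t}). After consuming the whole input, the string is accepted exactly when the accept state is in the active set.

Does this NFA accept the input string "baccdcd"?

Answer: REJECT

Derivation:
start: ε-closure({0}) = {0}
'b' @ 1: {}  — no active states
rest 'accdcd' ignored (set empty)
end set {} — state 5 not in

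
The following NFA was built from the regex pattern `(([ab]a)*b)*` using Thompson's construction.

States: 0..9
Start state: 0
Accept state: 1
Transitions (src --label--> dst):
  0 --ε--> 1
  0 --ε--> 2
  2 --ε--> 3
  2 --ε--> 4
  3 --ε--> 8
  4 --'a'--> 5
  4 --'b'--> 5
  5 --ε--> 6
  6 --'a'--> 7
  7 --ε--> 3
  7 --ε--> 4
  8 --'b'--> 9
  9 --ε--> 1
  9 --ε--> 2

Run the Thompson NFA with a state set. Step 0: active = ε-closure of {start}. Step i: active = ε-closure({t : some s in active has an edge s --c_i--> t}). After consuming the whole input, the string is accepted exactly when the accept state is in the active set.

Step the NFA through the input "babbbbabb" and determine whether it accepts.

S₀ = ε-closure({0}) = {0,1,2,3,4,8}
'b' @ 1: {1,2,3,4,5,6,8,9}  (accept∈set)
'a' @ 2: {3,4,5,6,7,8}
'b' @ 3: {1,2,3,4,5,6,8,9}  (accept∈set)
'b' @ 4: {1,2,3,4,5,6,8,9}  (accept∈set)
'b' @ 5: {1,2,3,4,5,6,8,9}  (accept∈set)
'b' @ 6: {1,2,3,4,5,6,8,9}  (accept∈set)
'a' @ 7: {3,4,5,6,7,8}
'b' @ 8: {1,2,3,4,5,6,8,9}  (accept∈set)
'b' @ 9: {1,2,3,4,5,6,8,9}  (accept∈set)
after full input: {1,2,3,4,5,6,8,9}  (accept=1 in)

Answer: ACCEPT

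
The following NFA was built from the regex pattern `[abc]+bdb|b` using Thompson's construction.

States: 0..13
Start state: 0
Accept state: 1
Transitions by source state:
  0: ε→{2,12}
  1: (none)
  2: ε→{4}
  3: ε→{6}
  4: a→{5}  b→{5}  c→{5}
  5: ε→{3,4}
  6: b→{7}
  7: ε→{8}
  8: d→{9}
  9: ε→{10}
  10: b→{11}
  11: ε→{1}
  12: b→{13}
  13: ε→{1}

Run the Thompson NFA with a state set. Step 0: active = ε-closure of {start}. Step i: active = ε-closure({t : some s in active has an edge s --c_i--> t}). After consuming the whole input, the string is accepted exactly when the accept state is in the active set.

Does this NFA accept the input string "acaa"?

Answer: REJECT

Trace:
start: ε-closure({0}) = {0,2,4,12}
'a' @ 1: {3,4,5,6}
'c' @ 2: {3,4,5,6}
'a' @ 3: {3,4,5,6}
'a' @ 4: {3,4,5,6}
final: {3,4,5,6}; accept 1 not in set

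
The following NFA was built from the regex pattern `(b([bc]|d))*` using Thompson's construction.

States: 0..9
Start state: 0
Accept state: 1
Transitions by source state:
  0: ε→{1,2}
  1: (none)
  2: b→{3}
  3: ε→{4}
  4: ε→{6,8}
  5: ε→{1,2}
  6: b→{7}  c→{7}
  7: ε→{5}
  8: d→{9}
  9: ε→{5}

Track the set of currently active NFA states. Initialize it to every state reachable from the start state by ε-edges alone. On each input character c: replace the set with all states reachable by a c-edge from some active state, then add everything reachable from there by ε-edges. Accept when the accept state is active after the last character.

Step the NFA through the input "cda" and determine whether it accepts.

Answer: REJECT

Derivation:
start: ε-closure({0}) = {0,1,2}
'c' @ 1: {}  — dead — no transitions
rest 'da' ignored (set empty)
after full input: {}  (accept=1 not in)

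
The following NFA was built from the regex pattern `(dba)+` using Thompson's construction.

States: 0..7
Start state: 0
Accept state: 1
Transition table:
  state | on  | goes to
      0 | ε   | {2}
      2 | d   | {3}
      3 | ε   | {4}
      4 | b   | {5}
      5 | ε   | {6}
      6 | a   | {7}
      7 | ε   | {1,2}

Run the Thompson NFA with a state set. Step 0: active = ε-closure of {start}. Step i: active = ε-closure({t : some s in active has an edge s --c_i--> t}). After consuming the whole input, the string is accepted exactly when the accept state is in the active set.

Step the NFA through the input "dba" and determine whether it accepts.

S₀ = ε-closure({0}) = {0,2}
'd' @ 1: {3,4}
'b' @ 2: {5,6}
'a' @ 3: {1,2,7}  ✓accept
final: {1,2,7}; accept 1 in set

Answer: ACCEPT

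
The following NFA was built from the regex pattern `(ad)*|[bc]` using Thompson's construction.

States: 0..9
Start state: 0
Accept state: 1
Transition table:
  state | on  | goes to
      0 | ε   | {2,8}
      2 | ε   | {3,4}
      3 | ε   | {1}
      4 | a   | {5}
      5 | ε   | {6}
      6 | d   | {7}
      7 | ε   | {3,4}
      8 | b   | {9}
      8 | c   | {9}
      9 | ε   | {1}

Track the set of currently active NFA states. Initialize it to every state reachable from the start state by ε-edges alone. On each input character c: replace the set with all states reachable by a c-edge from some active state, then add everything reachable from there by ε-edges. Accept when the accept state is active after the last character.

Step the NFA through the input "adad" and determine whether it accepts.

initial (ε-close {0}): {0,1,2,3,4,8}
'a' @ 1: {5,6}
'd' @ 2: {1,3,4,7}  [accepting]
'a' @ 3: {5,6}
'd' @ 4: {1,3,4,7}  [accepting]
end set {1,3,4,7} — state 1 in

Answer: ACCEPT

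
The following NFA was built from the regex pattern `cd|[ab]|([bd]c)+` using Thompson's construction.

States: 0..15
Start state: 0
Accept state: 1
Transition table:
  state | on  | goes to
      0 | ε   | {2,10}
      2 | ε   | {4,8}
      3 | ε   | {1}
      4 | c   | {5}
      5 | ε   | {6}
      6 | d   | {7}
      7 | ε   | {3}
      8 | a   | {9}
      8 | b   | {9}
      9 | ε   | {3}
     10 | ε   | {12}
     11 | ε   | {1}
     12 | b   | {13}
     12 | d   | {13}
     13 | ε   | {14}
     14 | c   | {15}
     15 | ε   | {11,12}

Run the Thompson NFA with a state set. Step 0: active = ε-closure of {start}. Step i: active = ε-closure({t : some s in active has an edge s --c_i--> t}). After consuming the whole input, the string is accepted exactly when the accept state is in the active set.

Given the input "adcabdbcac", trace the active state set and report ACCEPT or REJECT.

Answer: REJECT

Derivation:
initial (ε-close {0}): {0,2,4,8,10,12}
'a' @ 1: {1,3,9}  (accept∈set)
'd' @ 2: {}  — state set empty
rest 'cabdbcac' ignored (set empty)
final: {}; accept 1 not in set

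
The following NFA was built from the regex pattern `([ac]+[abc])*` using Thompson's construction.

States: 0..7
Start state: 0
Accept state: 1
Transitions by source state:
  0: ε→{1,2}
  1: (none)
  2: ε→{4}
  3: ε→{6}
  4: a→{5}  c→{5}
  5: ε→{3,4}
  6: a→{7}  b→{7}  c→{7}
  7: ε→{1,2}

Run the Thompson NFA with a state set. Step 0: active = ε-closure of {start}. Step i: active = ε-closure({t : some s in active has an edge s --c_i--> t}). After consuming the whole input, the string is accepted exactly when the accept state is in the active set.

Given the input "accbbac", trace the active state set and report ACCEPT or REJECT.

start: ε-closure({0}) = {0,1,2,4}
'a' @ 1: {3,4,5,6}
'c' @ 2: {1,2,3,4,5,6,7}  ✓accept
'c' @ 3: {1,2,3,4,5,6,7}  ✓accept
'b' @ 4: {1,2,4,7}  ✓accept
'b' @ 5: {}  — dead — no transitions
rest 'ac' ignored (set empty)
after full input: {}  (accept=1 not in)

Answer: REJECT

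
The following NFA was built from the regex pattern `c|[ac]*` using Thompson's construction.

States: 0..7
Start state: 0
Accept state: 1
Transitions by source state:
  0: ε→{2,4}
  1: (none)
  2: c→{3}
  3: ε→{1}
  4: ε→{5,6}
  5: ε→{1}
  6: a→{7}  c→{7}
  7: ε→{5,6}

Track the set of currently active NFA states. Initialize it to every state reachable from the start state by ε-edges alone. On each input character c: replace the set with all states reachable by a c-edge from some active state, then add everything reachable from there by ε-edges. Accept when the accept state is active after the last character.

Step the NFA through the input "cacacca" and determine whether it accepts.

start: ε-closure({0}) = {0,1,2,4,5,6}
'c' @ 1: {1,3,5,6,7}  [accepting]
'a' @ 2: {1,5,6,7}  [accepting]
'c' @ 3: {1,5,6,7}  [accepting]
'a' @ 4: {1,5,6,7}  [accepting]
'c' @ 5: {1,5,6,7}  [accepting]
'c' @ 6: {1,5,6,7}  [accepting]
'a' @ 7: {1,5,6,7}  [accepting]
after full input: {1,5,6,7}  (accept=1 in)

Answer: ACCEPT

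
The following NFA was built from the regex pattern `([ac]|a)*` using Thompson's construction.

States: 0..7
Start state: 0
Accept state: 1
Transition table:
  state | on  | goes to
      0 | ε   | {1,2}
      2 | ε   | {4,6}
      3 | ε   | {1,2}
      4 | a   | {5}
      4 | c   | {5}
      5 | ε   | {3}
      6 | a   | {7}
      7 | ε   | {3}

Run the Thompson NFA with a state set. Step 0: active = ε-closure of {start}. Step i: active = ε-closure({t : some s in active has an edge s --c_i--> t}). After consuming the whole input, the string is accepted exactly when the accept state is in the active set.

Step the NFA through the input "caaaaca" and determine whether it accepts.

Answer: ACCEPT

Derivation:
initial (ε-close {0}): {0,1,2,4,6}
'c' @ 1: {1,2,3,4,5,6}  ✓accept
'a' @ 2: {1,2,3,4,5,6,7}  ✓accept
'a' @ 3: {1,2,3,4,5,6,7}  ✓accept
'a' @ 4: {1,2,3,4,5,6,7}  ✓accept
'a' @ 5: {1,2,3,4,5,6,7}  ✓accept
'c' @ 6: {1,2,3,4,5,6}  ✓accept
'a' @ 7: {1,2,3,4,5,6,7}  ✓accept
final: {1,2,3,4,5,6,7}; accept 1 in set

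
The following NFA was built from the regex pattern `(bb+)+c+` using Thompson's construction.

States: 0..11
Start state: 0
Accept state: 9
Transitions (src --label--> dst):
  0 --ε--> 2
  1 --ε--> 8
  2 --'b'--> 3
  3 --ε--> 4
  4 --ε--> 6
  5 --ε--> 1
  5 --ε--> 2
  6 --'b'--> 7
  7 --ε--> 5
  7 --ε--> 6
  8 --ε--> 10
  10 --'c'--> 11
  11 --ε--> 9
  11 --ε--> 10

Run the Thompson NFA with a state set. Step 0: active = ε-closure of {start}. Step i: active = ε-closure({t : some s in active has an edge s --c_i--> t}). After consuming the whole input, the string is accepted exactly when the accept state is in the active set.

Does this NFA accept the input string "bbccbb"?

Answer: REJECT

Trace:
start: ε-closure({0}) = {0,2}
'b' @ 1: {3,4,6}
'b' @ 2: {1,2,5,6,7,8,10}
'c' @ 3: {9,10,11}  ✓accept
'c' @ 4: {9,10,11}  ✓accept
'b' @ 5: {}  — state set empty
rest 'b' ignored (set empty)
end set {} — state 9 not in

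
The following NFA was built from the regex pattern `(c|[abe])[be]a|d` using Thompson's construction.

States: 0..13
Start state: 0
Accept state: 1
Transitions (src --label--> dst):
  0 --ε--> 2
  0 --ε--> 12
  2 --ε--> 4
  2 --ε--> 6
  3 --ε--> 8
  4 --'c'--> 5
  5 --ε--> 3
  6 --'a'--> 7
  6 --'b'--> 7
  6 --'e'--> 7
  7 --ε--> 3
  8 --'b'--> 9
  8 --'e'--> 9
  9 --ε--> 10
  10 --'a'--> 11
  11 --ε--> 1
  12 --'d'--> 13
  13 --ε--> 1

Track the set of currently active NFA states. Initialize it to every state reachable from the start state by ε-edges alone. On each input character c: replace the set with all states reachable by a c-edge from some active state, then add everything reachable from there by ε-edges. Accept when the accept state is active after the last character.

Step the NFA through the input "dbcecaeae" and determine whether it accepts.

initial (ε-close {0}): {0,2,4,6,12}
'd' @ 1: {1,13}  ✓accept
'b' @ 2: {}  — no active states
rest 'cecaeae' ignored (set empty)
final: {}; accept 1 not in set

Answer: REJECT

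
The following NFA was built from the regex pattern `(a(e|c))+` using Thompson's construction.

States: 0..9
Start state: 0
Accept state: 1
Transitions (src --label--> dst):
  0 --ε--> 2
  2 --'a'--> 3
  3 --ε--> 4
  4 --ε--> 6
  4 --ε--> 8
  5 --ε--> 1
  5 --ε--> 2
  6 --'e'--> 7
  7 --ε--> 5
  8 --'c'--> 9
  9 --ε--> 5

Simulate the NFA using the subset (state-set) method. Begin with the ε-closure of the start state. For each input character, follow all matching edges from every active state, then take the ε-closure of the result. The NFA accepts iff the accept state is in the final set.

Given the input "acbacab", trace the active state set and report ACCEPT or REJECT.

S₀ = ε-closure({0}) = {0,2}
'a' @ 1: {3,4,6,8}
'c' @ 2: {1,2,5,9}  (accept∈set)
'b' @ 3: {}  — state set empty
rest 'acab' ignored (set empty)
end set {} — state 1 not in

Answer: REJECT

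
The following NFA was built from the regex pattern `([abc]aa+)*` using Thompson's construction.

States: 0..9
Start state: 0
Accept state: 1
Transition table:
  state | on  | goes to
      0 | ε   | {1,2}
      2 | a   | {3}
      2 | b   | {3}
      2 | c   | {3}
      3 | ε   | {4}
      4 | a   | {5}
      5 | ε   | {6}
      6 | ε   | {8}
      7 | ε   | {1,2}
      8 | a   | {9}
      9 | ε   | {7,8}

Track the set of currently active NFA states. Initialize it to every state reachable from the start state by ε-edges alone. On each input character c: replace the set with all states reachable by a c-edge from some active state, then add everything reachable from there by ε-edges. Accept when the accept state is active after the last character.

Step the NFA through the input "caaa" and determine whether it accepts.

initial (ε-close {0}): {0,1,2}
'c' @ 1: {3,4}
'a' @ 2: {5,6,8}
'a' @ 3: {1,2,7,8,9}  (accept∈set)
'a' @ 4: {1,2,3,4,7,8,9}  (accept∈set)
end set {1,2,3,4,7,8,9} — state 1 in

Answer: ACCEPT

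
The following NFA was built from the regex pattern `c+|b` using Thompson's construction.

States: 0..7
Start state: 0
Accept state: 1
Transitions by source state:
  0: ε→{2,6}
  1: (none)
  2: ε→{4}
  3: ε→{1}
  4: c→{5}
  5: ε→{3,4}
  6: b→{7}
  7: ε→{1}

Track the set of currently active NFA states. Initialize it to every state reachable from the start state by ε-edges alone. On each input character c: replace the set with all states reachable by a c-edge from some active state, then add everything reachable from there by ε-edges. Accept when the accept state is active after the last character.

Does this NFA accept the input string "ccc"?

Answer: ACCEPT

Trace:
S₀ = ε-closure({0}) = {0,2,4,6}
'c' @ 1: {1,3,4,5}  [accepting]
'c' @ 2: {1,3,4,5}  [accepting]
'c' @ 3: {1,3,4,5}  [accepting]
after full input: {1,3,4,5}  (accept=1 in)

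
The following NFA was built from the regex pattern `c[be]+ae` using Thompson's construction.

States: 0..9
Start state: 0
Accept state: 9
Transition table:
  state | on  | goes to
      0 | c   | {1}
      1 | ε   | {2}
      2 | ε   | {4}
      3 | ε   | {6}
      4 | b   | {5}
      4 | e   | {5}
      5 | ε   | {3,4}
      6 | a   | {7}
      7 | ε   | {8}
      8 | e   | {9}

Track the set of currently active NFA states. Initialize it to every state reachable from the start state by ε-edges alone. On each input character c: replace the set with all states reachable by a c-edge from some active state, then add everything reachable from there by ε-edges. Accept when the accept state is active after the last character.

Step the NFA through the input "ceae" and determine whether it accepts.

Answer: ACCEPT

Trace:
S₀ = ε-closure({0}) = {0}
'c' @ 1: {1,2,4}
'e' @ 2: {3,4,5,6}
'a' @ 3: {7,8}
'e' @ 4: {9}  [accepting]
final: {9}; accept 9 in set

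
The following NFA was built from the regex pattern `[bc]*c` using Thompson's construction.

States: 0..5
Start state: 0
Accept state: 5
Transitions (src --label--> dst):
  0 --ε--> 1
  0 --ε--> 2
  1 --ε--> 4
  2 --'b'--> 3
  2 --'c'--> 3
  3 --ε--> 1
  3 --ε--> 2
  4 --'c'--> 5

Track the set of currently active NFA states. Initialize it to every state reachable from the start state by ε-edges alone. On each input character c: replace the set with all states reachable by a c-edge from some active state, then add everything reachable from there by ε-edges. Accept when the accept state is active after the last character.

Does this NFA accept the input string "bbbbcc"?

S₀ = ε-closure({0}) = {0,1,2,4}
'b' @ 1: {1,2,3,4}
'b' @ 2: {1,2,3,4}
'b' @ 3: {1,2,3,4}
'b' @ 4: {1,2,3,4}
'c' @ 5: {1,2,3,4,5}  (accept∈set)
'c' @ 6: {1,2,3,4,5}  (accept∈set)
after full input: {1,2,3,4,5}  (accept=5 in)

Answer: ACCEPT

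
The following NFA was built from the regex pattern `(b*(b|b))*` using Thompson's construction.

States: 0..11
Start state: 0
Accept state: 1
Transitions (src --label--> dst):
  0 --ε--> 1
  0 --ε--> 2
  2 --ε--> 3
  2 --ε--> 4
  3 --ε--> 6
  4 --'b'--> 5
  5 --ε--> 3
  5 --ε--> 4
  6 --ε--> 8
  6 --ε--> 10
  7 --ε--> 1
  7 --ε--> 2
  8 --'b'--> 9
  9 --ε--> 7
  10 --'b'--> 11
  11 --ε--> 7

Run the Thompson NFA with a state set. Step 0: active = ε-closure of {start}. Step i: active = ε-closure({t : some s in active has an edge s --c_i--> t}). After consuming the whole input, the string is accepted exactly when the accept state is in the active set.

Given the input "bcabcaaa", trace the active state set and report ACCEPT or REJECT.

S₀ = ε-closure({0}) = {0,1,2,3,4,6,8,10}
'b' @ 1: {1,2,3,4,5,6,7,8,9,10,11}  [accepting]
'c' @ 2: {}  — dead — no transitions
rest 'abcaaa' ignored (set empty)
after full input: {}  (accept=1 not in)

Answer: REJECT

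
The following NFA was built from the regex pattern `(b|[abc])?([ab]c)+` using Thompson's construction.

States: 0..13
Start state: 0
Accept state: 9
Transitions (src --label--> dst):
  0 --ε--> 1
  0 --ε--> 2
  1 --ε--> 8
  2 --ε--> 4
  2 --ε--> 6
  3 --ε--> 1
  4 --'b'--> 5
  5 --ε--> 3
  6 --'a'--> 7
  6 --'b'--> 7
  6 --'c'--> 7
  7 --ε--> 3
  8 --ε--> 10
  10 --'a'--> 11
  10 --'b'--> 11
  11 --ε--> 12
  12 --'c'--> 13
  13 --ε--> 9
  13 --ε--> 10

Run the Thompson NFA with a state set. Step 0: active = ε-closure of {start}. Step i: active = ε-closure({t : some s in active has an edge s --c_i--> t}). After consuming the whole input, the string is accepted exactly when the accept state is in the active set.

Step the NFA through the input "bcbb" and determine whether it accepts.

Answer: REJECT

Trace:
initial (ε-close {0}): {0,1,2,4,6,8,10}
'b' @ 1: {1,3,5,7,8,10,11,12}
'c' @ 2: {9,10,13}  [accepting]
'b' @ 3: {11,12}
'b' @ 4: {}  — no active states
after full input: {}  (accept=9 not in)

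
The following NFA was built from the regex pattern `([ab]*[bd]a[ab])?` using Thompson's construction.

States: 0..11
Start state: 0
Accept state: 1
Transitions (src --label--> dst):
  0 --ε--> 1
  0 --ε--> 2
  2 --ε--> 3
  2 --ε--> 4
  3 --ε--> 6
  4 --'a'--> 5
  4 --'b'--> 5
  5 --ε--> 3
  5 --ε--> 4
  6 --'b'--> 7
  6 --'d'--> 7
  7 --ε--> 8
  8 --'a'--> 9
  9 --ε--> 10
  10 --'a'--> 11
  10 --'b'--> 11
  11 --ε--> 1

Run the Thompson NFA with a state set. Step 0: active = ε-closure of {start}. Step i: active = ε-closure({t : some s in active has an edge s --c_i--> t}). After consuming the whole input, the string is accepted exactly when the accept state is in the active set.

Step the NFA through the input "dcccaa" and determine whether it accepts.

start: ε-closure({0}) = {0,1,2,3,4,6}
'd' @ 1: {7,8}
'c' @ 2: {}  — no active states
rest 'ccaa' ignored (set empty)
end set {} — state 1 not in

Answer: REJECT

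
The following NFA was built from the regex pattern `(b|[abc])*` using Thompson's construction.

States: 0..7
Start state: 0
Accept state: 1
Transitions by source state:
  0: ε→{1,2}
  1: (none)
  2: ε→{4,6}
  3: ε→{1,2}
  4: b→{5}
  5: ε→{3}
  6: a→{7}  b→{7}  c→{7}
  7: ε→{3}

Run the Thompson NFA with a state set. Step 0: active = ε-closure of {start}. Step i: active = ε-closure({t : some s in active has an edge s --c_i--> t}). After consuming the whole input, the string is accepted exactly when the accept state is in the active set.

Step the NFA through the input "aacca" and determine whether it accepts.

S₀ = ε-closure({0}) = {0,1,2,4,6}
'a' @ 1: {1,2,3,4,6,7}  (accept∈set)
'a' @ 2: {1,2,3,4,6,7}  (accept∈set)
'c' @ 3: {1,2,3,4,6,7}  (accept∈set)
'c' @ 4: {1,2,3,4,6,7}  (accept∈set)
'a' @ 5: {1,2,3,4,6,7}  (accept∈set)
final: {1,2,3,4,6,7}; accept 1 in set

Answer: ACCEPT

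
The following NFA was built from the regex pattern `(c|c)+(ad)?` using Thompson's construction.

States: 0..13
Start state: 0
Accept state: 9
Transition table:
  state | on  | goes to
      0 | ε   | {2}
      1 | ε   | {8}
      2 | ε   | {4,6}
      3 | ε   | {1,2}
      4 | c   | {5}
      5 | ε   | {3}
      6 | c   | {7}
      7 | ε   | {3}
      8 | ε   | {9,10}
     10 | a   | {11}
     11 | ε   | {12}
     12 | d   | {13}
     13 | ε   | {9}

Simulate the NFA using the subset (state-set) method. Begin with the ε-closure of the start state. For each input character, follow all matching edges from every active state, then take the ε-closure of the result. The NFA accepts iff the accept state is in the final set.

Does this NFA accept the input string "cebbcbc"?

Answer: REJECT

Trace:
S₀ = ε-closure({0}) = {0,2,4,6}
'c' @ 1: {1,2,3,4,5,6,7,8,9,10}  (accept∈set)
'e' @ 2: {}  — state set empty
rest 'bbcbc' ignored (set empty)
after full input: {}  (accept=9 not in)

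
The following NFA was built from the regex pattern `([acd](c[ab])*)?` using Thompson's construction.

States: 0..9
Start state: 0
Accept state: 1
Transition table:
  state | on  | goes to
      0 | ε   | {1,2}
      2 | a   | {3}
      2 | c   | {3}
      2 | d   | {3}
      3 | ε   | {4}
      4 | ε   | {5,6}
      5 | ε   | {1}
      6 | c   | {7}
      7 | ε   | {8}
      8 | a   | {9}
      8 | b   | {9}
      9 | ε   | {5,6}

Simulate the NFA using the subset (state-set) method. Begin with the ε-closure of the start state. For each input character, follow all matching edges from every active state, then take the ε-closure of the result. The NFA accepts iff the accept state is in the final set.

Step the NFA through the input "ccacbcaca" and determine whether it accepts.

start: ε-closure({0}) = {0,1,2}
'c' @ 1: {1,3,4,5,6}  (accept∈set)
'c' @ 2: {7,8}
'a' @ 3: {1,5,6,9}  (accept∈set)
'c' @ 4: {7,8}
'b' @ 5: {1,5,6,9}  (accept∈set)
'c' @ 6: {7,8}
'a' @ 7: {1,5,6,9}  (accept∈set)
'c' @ 8: {7,8}
'a' @ 9: {1,5,6,9}  (accept∈set)
end set {1,5,6,9} — state 1 in

Answer: ACCEPT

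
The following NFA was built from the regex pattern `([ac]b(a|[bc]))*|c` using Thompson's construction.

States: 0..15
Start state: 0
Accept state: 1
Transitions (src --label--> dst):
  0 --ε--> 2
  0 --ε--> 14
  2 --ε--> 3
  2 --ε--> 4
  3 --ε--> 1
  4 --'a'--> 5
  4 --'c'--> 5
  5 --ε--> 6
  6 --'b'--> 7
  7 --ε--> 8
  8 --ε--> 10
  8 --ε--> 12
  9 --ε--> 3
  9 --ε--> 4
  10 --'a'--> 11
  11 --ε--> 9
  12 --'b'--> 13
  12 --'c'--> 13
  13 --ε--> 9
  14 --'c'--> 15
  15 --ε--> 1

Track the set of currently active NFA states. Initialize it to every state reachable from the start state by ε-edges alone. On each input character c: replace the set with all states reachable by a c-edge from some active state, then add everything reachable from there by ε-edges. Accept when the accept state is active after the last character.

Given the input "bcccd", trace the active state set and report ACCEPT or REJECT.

Answer: REJECT

Steps:
S₀ = ε-closure({0}) = {0,1,2,3,4,14}
'b' @ 1: {}  — dead — no transitions
rest 'cccd' ignored (set empty)
final: {}; accept 1 not in set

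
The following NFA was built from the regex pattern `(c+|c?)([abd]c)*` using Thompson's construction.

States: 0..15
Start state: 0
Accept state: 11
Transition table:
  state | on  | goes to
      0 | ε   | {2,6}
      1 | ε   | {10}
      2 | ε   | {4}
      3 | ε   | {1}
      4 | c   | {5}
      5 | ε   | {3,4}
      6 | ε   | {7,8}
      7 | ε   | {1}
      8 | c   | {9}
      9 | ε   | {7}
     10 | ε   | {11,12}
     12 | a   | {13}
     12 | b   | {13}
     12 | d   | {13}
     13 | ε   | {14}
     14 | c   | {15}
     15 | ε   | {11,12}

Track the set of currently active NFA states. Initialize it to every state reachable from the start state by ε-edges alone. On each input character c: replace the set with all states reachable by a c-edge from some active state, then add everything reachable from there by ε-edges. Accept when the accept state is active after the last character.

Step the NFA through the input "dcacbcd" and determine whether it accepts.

S₀ = ε-closure({0}) = {0,1,2,4,6,7,8,10,11,12}
'd' @ 1: {13,14}
'c' @ 2: {11,12,15}  [accepting]
'a' @ 3: {13,14}
'c' @ 4: {11,12,15}  [accepting]
'b' @ 5: {13,14}
'c' @ 6: {11,12,15}  [accepting]
'd' @ 7: {13,14}
end set {13,14} — state 11 not in

Answer: REJECT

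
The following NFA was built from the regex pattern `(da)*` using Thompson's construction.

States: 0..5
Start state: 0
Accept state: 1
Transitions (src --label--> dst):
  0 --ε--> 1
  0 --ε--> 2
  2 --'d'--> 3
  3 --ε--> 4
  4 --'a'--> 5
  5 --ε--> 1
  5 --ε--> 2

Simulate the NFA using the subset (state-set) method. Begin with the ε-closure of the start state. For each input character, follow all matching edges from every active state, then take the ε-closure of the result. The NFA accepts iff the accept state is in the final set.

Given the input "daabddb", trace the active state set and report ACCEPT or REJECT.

Answer: REJECT

Derivation:
start: ε-closure({0}) = {0,1,2}
'd' @ 1: {3,4}
'a' @ 2: {1,2,5}  [accepting]
'a' @ 3: {}  — state set empty
rest 'bddb' ignored (set empty)
after full input: {}  (accept=1 not in)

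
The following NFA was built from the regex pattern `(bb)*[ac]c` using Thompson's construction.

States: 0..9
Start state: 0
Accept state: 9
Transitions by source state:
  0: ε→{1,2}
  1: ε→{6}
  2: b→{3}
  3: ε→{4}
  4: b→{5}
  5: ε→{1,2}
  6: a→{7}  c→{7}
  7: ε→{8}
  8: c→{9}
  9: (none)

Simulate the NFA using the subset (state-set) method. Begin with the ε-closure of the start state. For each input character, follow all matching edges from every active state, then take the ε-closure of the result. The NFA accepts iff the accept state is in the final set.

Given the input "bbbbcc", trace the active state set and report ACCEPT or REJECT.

initial (ε-close {0}): {0,1,2,6}
'b' @ 1: {3,4}
'b' @ 2: {1,2,5,6}
'b' @ 3: {3,4}
'b' @ 4: {1,2,5,6}
'c' @ 5: {7,8}
'c' @ 6: {9}  [accepting]
final: {9}; accept 9 in set

Answer: ACCEPT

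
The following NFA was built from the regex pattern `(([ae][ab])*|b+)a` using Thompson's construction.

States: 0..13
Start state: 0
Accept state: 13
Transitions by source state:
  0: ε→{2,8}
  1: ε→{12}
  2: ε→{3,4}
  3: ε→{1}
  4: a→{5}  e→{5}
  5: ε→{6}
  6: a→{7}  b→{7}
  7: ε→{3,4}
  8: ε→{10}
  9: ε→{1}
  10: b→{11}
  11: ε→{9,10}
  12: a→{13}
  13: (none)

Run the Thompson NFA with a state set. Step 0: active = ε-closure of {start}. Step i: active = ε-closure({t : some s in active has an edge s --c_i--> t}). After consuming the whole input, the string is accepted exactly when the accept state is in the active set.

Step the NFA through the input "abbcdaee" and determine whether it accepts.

initial (ε-close {0}): {0,1,2,3,4,8,10,12}
'a' @ 1: {5,6,13}  [accepting]
'b' @ 2: {1,3,4,7,12}
'b' @ 3: {}  — no active states
rest 'cdaee' ignored (set empty)
after full input: {}  (accept=13 not in)

Answer: REJECT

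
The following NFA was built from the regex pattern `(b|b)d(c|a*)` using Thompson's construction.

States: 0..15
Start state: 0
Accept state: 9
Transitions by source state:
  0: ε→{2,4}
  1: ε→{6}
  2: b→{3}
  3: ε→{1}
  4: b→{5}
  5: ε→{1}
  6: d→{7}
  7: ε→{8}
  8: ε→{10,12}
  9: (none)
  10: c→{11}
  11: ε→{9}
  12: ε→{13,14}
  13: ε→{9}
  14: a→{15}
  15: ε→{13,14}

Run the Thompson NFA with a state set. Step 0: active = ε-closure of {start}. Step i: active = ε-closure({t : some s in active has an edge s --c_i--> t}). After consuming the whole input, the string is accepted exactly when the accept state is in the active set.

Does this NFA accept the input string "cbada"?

Answer: REJECT

Trace:
initial (ε-close {0}): {0,2,4}
'c' @ 1: {}  — dead — no transitions
rest 'bada' ignored (set empty)
after full input: {}  (accept=9 not in)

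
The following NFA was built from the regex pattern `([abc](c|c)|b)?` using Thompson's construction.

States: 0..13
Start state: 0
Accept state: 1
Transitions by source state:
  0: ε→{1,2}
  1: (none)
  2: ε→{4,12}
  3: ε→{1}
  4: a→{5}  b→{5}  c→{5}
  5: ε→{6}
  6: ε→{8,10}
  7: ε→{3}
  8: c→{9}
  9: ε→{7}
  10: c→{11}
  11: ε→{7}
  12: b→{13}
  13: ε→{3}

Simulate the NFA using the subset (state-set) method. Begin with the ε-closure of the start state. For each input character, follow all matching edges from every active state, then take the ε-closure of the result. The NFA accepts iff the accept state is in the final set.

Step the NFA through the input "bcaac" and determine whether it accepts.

S₀ = ε-closure({0}) = {0,1,2,4,12}
'b' @ 1: {1,3,5,6,8,10,13}  (accept∈set)
'c' @ 2: {1,3,7,9,11}  (accept∈set)
'a' @ 3: {}  — state set empty
rest 'ac' ignored (set empty)
after full input: {}  (accept=1 not in)

Answer: REJECT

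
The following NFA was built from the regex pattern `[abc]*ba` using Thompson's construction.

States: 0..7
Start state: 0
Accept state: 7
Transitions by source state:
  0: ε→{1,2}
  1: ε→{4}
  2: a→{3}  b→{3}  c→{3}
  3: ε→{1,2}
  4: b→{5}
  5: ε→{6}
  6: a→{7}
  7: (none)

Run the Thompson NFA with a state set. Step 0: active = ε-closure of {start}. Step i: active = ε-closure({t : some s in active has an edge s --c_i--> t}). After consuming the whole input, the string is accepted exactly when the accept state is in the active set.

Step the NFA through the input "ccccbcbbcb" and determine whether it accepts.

Answer: REJECT

Steps:
S₀ = ε-closure({0}) = {0,1,2,4}
'c' @ 1: {1,2,3,4}
'c' @ 2: {1,2,3,4}
'c' @ 3: {1,2,3,4}
'c' @ 4: {1,2,3,4}
'b' @ 5: {1,2,3,4,5,6}
'c' @ 6: {1,2,3,4}
'b' @ 7: {1,2,3,4,5,6}
'b' @ 8: {1,2,3,4,5,6}
'c' @ 9: {1,2,3,4}
'b' @ 10: {1,2,3,4,5,6}
end set {1,2,3,4,5,6} — state 7 not in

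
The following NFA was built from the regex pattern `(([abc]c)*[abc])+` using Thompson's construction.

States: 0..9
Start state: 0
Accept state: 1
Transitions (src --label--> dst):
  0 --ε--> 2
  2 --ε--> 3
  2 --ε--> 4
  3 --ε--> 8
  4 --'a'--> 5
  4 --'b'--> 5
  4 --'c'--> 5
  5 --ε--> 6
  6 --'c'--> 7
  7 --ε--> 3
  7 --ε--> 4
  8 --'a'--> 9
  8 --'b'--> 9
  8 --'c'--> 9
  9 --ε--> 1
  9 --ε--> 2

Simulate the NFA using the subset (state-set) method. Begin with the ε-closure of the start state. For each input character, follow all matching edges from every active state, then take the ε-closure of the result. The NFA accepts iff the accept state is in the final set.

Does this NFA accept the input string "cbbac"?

S₀ = ε-closure({0}) = {0,2,3,4,8}
'c' @ 1: {1,2,3,4,5,6,8,9}  ✓accept
'b' @ 2: {1,2,3,4,5,6,8,9}  ✓accept
'b' @ 3: {1,2,3,4,5,6,8,9}  ✓accept
'a' @ 4: {1,2,3,4,5,6,8,9}  ✓accept
'c' @ 5: {1,2,3,4,5,6,7,8,9}  ✓accept
after full input: {1,2,3,4,5,6,7,8,9}  (accept=1 in)

Answer: ACCEPT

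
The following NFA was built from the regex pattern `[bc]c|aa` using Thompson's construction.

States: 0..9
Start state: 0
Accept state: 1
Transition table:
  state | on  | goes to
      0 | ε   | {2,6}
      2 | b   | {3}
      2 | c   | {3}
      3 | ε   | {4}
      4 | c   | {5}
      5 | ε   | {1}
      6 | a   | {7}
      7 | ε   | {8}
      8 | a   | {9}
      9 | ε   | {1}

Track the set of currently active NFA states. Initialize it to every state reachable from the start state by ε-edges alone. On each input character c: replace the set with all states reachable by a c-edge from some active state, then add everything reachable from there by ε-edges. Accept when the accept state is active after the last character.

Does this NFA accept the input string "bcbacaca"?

Answer: REJECT

Steps:
initial (ε-close {0}): {0,2,6}
'b' @ 1: {3,4}
'c' @ 2: {1,5}  (accept∈set)
'b' @ 3: {}  — state set empty
rest 'acaca' ignored (set empty)
end set {} — state 1 not in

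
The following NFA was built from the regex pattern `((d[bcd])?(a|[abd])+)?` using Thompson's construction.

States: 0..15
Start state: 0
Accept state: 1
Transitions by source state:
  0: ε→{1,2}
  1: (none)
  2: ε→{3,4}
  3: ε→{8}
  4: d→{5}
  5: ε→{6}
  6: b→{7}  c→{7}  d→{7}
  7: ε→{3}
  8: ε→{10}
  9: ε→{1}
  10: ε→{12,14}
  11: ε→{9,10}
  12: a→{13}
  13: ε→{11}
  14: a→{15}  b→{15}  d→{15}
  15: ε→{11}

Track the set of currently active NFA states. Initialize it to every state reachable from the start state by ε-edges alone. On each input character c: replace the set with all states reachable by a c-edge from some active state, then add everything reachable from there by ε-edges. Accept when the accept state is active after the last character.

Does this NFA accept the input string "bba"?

S₀ = ε-closure({0}) = {0,1,2,3,4,8,10,12,14}
'b' @ 1: {1,9,10,11,12,14,15}  [accepting]
'b' @ 2: {1,9,10,11,12,14,15}  [accepting]
'a' @ 3: {1,9,10,11,12,13,14,15}  [accepting]
final: {1,9,10,11,12,13,14,15}; accept 1 in set

Answer: ACCEPT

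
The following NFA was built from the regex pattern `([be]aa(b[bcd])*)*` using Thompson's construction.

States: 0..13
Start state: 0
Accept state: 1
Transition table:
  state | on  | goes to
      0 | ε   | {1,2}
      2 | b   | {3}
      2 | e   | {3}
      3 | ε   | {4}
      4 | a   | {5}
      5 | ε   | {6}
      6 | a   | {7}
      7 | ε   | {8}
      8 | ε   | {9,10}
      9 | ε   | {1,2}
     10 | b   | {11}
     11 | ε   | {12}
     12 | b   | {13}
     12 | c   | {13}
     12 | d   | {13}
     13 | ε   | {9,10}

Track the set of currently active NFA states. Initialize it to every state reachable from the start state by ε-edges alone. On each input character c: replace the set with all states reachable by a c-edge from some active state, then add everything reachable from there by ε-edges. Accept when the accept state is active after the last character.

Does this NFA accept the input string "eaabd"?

start: ε-closure({0}) = {0,1,2}
'e' @ 1: {3,4}
'a' @ 2: {5,6}
'a' @ 3: {1,2,7,8,9,10}  [accepting]
'b' @ 4: {3,4,11,12}
'd' @ 5: {1,2,9,10,13}  [accepting]
final: {1,2,9,10,13}; accept 1 in set

Answer: ACCEPT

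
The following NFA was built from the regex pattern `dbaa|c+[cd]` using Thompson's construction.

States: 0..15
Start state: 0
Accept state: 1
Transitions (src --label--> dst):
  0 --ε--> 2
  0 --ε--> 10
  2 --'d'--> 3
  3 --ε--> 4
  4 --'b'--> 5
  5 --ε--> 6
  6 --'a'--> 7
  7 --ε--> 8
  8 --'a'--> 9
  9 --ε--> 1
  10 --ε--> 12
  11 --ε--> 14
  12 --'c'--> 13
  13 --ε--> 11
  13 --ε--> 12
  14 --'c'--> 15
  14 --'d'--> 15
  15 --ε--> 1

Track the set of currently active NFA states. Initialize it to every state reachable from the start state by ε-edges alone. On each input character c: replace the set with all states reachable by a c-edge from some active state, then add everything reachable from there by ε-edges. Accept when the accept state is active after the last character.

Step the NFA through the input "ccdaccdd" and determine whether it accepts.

Answer: REJECT

Derivation:
start: ε-closure({0}) = {0,2,10,12}
'c' @ 1: {11,12,13,14}
'c' @ 2: {1,11,12,13,14,15}  (accept∈set)
'd' @ 3: {1,15}  (accept∈set)
'a' @ 4: {}  — no active states
rest 'ccdd' ignored (set empty)
end set {} — state 1 not in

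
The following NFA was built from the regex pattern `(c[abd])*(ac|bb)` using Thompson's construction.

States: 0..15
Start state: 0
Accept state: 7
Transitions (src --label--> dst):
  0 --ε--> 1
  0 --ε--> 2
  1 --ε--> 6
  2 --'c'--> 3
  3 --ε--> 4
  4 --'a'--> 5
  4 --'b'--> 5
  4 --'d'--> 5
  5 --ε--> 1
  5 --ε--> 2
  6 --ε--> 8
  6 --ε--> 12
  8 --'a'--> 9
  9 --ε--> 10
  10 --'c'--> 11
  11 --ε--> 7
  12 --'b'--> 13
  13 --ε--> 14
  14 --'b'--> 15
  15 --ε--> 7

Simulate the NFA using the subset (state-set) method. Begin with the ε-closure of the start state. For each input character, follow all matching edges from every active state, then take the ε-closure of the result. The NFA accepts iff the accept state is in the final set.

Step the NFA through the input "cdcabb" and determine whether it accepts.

Answer: ACCEPT

Derivation:
S₀ = ε-closure({0}) = {0,1,2,6,8,12}
'c' @ 1: {3,4}
'd' @ 2: {1,2,5,6,8,12}
'c' @ 3: {3,4}
'a' @ 4: {1,2,5,6,8,12}
'b' @ 5: {13,14}
'b' @ 6: {7,15}  [accepting]
after full input: {7,15}  (accept=7 in)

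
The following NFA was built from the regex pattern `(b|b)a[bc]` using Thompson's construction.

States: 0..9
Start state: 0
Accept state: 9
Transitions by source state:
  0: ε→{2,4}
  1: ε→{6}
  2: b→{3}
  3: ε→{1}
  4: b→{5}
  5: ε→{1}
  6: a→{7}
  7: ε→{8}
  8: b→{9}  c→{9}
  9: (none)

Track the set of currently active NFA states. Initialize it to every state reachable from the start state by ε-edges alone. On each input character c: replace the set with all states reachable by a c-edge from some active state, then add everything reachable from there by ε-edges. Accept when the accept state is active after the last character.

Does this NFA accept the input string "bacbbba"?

Answer: REJECT

Trace:
S₀ = ε-closure({0}) = {0,2,4}
'b' @ 1: {1,3,5,6}
'a' @ 2: {7,8}
'c' @ 3: {9}  (accept∈set)
'b' @ 4: {}  — no active states
rest 'bba' ignored (set empty)
after full input: {}  (accept=9 not in)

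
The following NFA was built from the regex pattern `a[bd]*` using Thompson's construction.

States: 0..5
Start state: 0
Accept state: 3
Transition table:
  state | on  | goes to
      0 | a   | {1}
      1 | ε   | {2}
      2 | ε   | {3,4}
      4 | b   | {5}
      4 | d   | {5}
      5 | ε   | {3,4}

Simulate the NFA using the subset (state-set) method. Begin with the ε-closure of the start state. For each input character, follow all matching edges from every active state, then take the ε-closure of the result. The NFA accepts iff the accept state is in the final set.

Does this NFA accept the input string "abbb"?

initial (ε-close {0}): {0}
'a' @ 1: {1,2,3,4}  (accept∈set)
'b' @ 2: {3,4,5}  (accept∈set)
'b' @ 3: {3,4,5}  (accept∈set)
'b' @ 4: {3,4,5}  (accept∈set)
final: {3,4,5}; accept 3 in set

Answer: ACCEPT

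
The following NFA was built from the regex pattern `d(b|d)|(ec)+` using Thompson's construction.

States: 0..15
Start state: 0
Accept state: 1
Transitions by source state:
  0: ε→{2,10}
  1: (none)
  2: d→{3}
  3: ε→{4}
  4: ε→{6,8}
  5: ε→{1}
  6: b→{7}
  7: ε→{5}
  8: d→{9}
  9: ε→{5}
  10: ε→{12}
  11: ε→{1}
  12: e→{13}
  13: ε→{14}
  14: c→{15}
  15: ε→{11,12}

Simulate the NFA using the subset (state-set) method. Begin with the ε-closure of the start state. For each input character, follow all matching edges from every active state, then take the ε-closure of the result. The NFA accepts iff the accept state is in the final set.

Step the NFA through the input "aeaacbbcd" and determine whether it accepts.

start: ε-closure({0}) = {0,2,10,12}
'a' @ 1: {}  — state set empty
rest 'eaacbbcd' ignored (set empty)
end set {} — state 1 not in

Answer: REJECT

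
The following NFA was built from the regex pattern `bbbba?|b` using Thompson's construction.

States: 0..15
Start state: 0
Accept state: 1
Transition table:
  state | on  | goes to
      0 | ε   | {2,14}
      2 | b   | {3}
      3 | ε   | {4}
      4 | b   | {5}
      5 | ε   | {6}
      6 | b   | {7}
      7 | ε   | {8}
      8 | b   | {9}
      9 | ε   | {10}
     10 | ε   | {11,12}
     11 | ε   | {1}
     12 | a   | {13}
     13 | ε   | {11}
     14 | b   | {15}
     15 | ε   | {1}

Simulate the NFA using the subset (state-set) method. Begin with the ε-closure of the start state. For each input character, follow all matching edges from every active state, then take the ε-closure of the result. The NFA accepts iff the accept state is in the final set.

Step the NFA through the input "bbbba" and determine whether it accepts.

start: ε-closure({0}) = {0,2,14}
'b' @ 1: {1,3,4,15}  ✓accept
'b' @ 2: {5,6}
'b' @ 3: {7,8}
'b' @ 4: {1,9,10,11,12}  ✓accept
'a' @ 5: {1,11,13}  ✓accept
final: {1,11,13}; accept 1 in set

Answer: ACCEPT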